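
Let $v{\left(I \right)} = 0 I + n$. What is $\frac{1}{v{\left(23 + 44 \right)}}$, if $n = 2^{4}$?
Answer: $\frac{1}{16} \approx 0.0625$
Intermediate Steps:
$n = 16$
$v{\left(I \right)} = 16$ ($v{\left(I \right)} = 0 I + 16 = 0 + 16 = 16$)
$\frac{1}{v{\left(23 + 44 \right)}} = \frac{1}{16}$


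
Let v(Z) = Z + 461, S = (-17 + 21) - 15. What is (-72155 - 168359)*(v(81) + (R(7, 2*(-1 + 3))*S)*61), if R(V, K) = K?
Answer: 515180988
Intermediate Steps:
S = -11 (S = 4 - 15 = -11)
v(Z) = 461 + Z
(-72155 - 168359)*(v(81) + (R(7, 2*(-1 + 3))*S)*61) = (-72155 - 168359)*((461 + 81) + ((2*(-1 + 3))*(-11))*61) = -240514*(542 + ((2*2)*(-11))*61) = -240514*(542 + (4*(-11))*61) = -240514*(542 - 44*61) = -240514*(542 - 2684) = -240514*(-2142) = 515180988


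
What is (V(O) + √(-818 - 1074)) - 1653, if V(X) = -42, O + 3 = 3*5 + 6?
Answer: -1695 + 2*I*√473 ≈ -1695.0 + 43.497*I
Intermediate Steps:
O = 18 (O = -3 + (3*5 + 6) = -3 + (15 + 6) = -3 + 21 = 18)
(V(O) + √(-818 - 1074)) - 1653 = (-42 + √(-818 - 1074)) - 1653 = (-42 + √(-1892)) - 1653 = (-42 + 2*I*√473) - 1653 = -1695 + 2*I*√473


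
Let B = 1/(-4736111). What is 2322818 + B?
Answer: 11001123880797/4736111 ≈ 2.3228e+6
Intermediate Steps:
B = -1/4736111 ≈ -2.1114e-7
2322818 + B = 2322818 - 1/4736111 = 11001123880797/4736111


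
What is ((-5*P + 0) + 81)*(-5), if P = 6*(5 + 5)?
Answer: 1095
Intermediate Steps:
P = 60 (P = 6*10 = 60)
((-5*P + 0) + 81)*(-5) = ((-5*60 + 0) + 81)*(-5) = ((-300 + 0) + 81)*(-5) = (-300 + 81)*(-5) = -219*(-5) = 1095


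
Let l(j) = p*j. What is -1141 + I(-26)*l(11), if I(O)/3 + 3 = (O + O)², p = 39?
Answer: 3475046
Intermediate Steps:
I(O) = -9 + 12*O² (I(O) = -9 + 3*(O + O)² = -9 + 3*(2*O)² = -9 + 3*(4*O²) = -9 + 12*O²)
l(j) = 39*j
-1141 + I(-26)*l(11) = -1141 + (-9 + 12*(-26)²)*(39*11) = -1141 + (-9 + 12*676)*429 = -1141 + (-9 + 8112)*429 = -1141 + 8103*429 = -1141 + 3476187 = 3475046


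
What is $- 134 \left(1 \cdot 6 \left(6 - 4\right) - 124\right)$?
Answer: $15008$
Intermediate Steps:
$- 134 \left(1 \cdot 6 \left(6 - 4\right) - 124\right) = - 134 \left(6 \cdot 2 - 124\right) = - 134 \left(12 - 124\right) = \left(-134\right) \left(-112\right) = 15008$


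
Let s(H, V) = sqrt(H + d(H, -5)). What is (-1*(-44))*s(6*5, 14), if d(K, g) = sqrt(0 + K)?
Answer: 44*sqrt(30 + sqrt(30)) ≈ 262.08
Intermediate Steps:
d(K, g) = sqrt(K)
s(H, V) = sqrt(H + sqrt(H))
(-1*(-44))*s(6*5, 14) = (-1*(-44))*sqrt(6*5 + sqrt(6*5)) = 44*sqrt(30 + sqrt(30))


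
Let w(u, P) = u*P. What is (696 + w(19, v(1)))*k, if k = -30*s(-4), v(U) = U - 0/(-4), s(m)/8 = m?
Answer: 686400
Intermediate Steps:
s(m) = 8*m
v(U) = U (v(U) = U - 0*(-1)/4 = U - 1*0 = U + 0 = U)
w(u, P) = P*u
k = 960 (k = -240*(-4) = -30*(-32) = 960)
(696 + w(19, v(1)))*k = (696 + 1*19)*960 = (696 + 19)*960 = 715*960 = 686400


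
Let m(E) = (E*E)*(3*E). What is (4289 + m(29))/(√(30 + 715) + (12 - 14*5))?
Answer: -4492448/2619 - 77456*√745/2619 ≈ -2522.6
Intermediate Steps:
m(E) = 3*E³ (m(E) = E²*(3*E) = 3*E³)
(4289 + m(29))/(√(30 + 715) + (12 - 14*5)) = (4289 + 3*29³)/(√(30 + 715) + (12 - 14*5)) = (4289 + 3*24389)/(√745 + (12 - 70)) = (4289 + 73167)/(√745 - 58) = 77456/(-58 + √745)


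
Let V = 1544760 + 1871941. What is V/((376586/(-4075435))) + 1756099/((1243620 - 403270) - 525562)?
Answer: -313091309298225769/8467482412 ≈ -3.6976e+7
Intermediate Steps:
V = 3416701
V/((376586/(-4075435))) + 1756099/((1243620 - 403270) - 525562) = 3416701/((376586/(-4075435))) + 1756099/((1243620 - 403270) - 525562) = 3416701/((376586*(-1/4075435))) + 1756099/(840350 - 525562) = 3416701/(-53798/582205) + 1756099/314788 = 3416701*(-582205/53798) + 1756099*(1/314788) = -1989220405705/53798 + 1756099/314788 = -313091309298225769/8467482412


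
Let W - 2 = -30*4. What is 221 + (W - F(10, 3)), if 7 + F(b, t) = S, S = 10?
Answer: 100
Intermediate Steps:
F(b, t) = 3 (F(b, t) = -7 + 10 = 3)
W = -118 (W = 2 - 30*4 = 2 - 120 = -118)
221 + (W - F(10, 3)) = 221 + (-118 - 1*3) = 221 + (-118 - 3) = 221 - 121 = 100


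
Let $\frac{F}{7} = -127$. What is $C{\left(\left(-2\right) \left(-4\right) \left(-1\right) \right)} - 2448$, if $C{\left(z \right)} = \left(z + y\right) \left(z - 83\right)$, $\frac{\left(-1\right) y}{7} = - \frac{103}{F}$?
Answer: $- \frac{209067}{127} \approx -1646.2$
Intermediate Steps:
$F = -889$ ($F = 7 \left(-127\right) = -889$)
$y = - \frac{103}{127}$ ($y = - 7 \left(- \frac{103}{-889}\right) = - 7 \left(\left(-103\right) \left(- \frac{1}{889}\right)\right) = \left(-7\right) \frac{103}{889} = - \frac{103}{127} \approx -0.81102$)
$C{\left(z \right)} = \left(-83 + z\right) \left(- \frac{103}{127} + z\right)$ ($C{\left(z \right)} = \left(z - \frac{103}{127}\right) \left(z - 83\right) = \left(- \frac{103}{127} + z\right) \left(-83 + z\right) = \left(-83 + z\right) \left(- \frac{103}{127} + z\right)$)
$C{\left(\left(-2\right) \left(-4\right) \left(-1\right) \right)} - 2448 = \left(\frac{8549}{127} + \left(\left(-2\right) \left(-4\right) \left(-1\right)\right)^{2} - \frac{10644 \left(-2\right) \left(-4\right) \left(-1\right)}{127}\right) - 2448 = \left(\frac{8549}{127} + \left(8 \left(-1\right)\right)^{2} - \frac{10644 \cdot 8 \left(-1\right)}{127}\right) - 2448 = \left(\frac{8549}{127} + \left(-8\right)^{2} - - \frac{85152}{127}\right) - 2448 = \left(\frac{8549}{127} + 64 + \frac{85152}{127}\right) - 2448 = \frac{101829}{127} - 2448 = - \frac{209067}{127}$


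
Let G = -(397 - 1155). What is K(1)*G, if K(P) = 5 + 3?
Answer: 6064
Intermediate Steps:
G = 758 (G = -1*(-758) = 758)
K(P) = 8
K(1)*G = 8*758 = 6064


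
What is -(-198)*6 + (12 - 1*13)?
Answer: 1187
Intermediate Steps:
-(-198)*6 + (12 - 1*13) = -33*(-36) + (12 - 13) = 1188 - 1 = 1187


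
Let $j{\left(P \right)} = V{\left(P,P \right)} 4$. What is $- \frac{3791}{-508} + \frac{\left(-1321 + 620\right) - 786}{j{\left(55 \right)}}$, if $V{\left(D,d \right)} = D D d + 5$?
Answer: $\frac{630557731}{84521040} \approx 7.4604$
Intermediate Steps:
$V{\left(D,d \right)} = 5 + d D^{2}$ ($V{\left(D,d \right)} = D^{2} d + 5 = d D^{2} + 5 = 5 + d D^{2}$)
$j{\left(P \right)} = 20 + 4 P^{3}$ ($j{\left(P \right)} = \left(5 + P P^{2}\right) 4 = \left(5 + P^{3}\right) 4 = 20 + 4 P^{3}$)
$- \frac{3791}{-508} + \frac{\left(-1321 + 620\right) - 786}{j{\left(55 \right)}} = - \frac{3791}{-508} + \frac{\left(-1321 + 620\right) - 786}{20 + 4 \cdot 55^{3}} = \left(-3791\right) \left(- \frac{1}{508}\right) + \frac{-701 - 786}{20 + 4 \cdot 166375} = \frac{3791}{508} - \frac{1487}{20 + 665500} = \frac{3791}{508} - \frac{1487}{665520} = \frac{630557731}{84521040}$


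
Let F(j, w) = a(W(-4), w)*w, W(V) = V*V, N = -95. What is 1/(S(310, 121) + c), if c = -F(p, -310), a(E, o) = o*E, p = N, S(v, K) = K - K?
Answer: -1/1537600 ≈ -6.5036e-7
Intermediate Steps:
S(v, K) = 0
W(V) = V²
p = -95
a(E, o) = E*o
F(j, w) = 16*w² (F(j, w) = ((-4)²*w)*w = (16*w)*w = 16*w²)
c = -1537600 (c = -16*(-310)² = -16*96100 = -1*1537600 = -1537600)
1/(S(310, 121) + c) = 1/(0 - 1537600) = 1/(-1537600) = -1/1537600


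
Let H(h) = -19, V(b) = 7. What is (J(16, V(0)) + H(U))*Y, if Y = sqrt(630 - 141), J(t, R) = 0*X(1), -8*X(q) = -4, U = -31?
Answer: -19*sqrt(489) ≈ -420.15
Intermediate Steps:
X(q) = 1/2 (X(q) = -1/8*(-4) = 1/2)
J(t, R) = 0 (J(t, R) = 0*(1/2) = 0)
Y = sqrt(489) ≈ 22.113
(J(16, V(0)) + H(U))*Y = (0 - 19)*sqrt(489) = -19*sqrt(489)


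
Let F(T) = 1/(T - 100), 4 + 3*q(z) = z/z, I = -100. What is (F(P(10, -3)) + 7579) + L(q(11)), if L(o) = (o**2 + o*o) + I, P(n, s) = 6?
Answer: 703213/94 ≈ 7481.0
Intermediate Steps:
q(z) = -1 (q(z) = -4/3 + (z/z)/3 = -4/3 + (1/3)*1 = -4/3 + 1/3 = -1)
L(o) = -100 + 2*o**2 (L(o) = (o**2 + o*o) - 100 = (o**2 + o**2) - 100 = 2*o**2 - 100 = -100 + 2*o**2)
F(T) = 1/(-100 + T)
(F(P(10, -3)) + 7579) + L(q(11)) = (1/(-100 + 6) + 7579) + (-100 + 2*(-1)**2) = (1/(-94) + 7579) + (-100 + 2*1) = (-1/94 + 7579) + (-100 + 2) = 712425/94 - 98 = 703213/94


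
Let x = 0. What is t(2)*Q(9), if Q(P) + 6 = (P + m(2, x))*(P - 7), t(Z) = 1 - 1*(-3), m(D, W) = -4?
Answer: 16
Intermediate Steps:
t(Z) = 4 (t(Z) = 1 + 3 = 4)
Q(P) = -6 + (-7 + P)*(-4 + P) (Q(P) = -6 + (P - 4)*(P - 7) = -6 + (-4 + P)*(-7 + P) = -6 + (-7 + P)*(-4 + P))
t(2)*Q(9) = 4*(22 + 9² - 11*9) = 4*(22 + 81 - 99) = 4*4 = 16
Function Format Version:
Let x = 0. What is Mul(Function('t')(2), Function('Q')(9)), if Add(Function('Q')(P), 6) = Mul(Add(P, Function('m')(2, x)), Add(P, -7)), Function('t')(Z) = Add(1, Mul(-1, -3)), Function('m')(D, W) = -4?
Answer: 16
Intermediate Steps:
Function('t')(Z) = 4 (Function('t')(Z) = Add(1, 3) = 4)
Function('Q')(P) = Add(-6, Mul(Add(-7, P), Add(-4, P))) (Function('Q')(P) = Add(-6, Mul(Add(P, -4), Add(P, -7))) = Add(-6, Mul(Add(-4, P), Add(-7, P))) = Add(-6, Mul(Add(-7, P), Add(-4, P))))
Mul(Function('t')(2), Function('Q')(9)) = Mul(4, Add(22, Pow(9, 2), Mul(-11, 9))) = Mul(4, Add(22, 81, -99)) = Mul(4, 4) = 16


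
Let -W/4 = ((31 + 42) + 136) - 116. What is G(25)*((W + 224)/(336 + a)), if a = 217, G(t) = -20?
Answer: 2960/553 ≈ 5.3526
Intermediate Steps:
W = -372 (W = -4*(((31 + 42) + 136) - 116) = -4*((73 + 136) - 116) = -4*(209 - 116) = -4*93 = -372)
G(25)*((W + 224)/(336 + a)) = -20*(-372 + 224)/(336 + 217) = -(-2960)/553 = -20*(-148/553) = 2960/553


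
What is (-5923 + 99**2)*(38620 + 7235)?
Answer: 177825690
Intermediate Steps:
(-5923 + 99**2)*(38620 + 7235) = (-5923 + 9801)*45855 = 3878*45855 = 177825690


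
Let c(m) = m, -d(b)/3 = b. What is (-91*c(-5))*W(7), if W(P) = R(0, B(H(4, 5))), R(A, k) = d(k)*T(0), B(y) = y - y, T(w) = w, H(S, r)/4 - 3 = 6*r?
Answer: 0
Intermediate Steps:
d(b) = -3*b
H(S, r) = 12 + 24*r (H(S, r) = 12 + 4*(6*r) = 12 + 24*r)
B(y) = 0
R(A, k) = 0 (R(A, k) = -3*k*0 = 0)
W(P) = 0
(-91*c(-5))*W(7) = -91*(-5)*0 = 455*0 = 0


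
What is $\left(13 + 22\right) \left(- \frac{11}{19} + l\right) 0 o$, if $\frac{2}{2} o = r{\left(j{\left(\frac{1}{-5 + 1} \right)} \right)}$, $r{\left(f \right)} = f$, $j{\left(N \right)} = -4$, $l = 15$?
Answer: $0$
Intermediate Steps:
$o = -4$
$\left(13 + 22\right) \left(- \frac{11}{19} + l\right) 0 o = \left(13 + 22\right) \left(- \frac{11}{19} + 15\right) 0 \left(-4\right) = 35 \left(\left(-11\right) \frac{1}{19} + 15\right) 0 \left(-4\right) = 35 \left(- \frac{11}{19} + 15\right) 0 \left(-4\right) = 35 \cdot \frac{274}{19} \cdot 0 \left(-4\right) = \frac{9590}{19} \cdot 0 \left(-4\right) = 0 \left(-4\right) = 0$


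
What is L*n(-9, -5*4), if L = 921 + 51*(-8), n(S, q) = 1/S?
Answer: -57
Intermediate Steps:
L = 513 (L = 921 - 408 = 513)
L*n(-9, -5*4) = 513/(-9) = 513*(-⅑) = -57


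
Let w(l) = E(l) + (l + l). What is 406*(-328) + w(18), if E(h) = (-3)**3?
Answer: -133159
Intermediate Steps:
E(h) = -27
w(l) = -27 + 2*l (w(l) = -27 + (l + l) = -27 + 2*l)
406*(-328) + w(18) = 406*(-328) + (-27 + 2*18) = -133168 + (-27 + 36) = -133168 + 9 = -133159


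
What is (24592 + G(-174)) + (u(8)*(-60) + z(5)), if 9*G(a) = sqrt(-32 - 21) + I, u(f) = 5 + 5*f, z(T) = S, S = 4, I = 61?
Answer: 197125/9 + I*sqrt(53)/9 ≈ 21903.0 + 0.8089*I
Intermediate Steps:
z(T) = 4
G(a) = 61/9 + I*sqrt(53)/9 (G(a) = (sqrt(-32 - 21) + 61)/9 = (sqrt(-53) + 61)/9 = (I*sqrt(53) + 61)/9 = (61 + I*sqrt(53))/9 = 61/9 + I*sqrt(53)/9)
(24592 + G(-174)) + (u(8)*(-60) + z(5)) = (24592 + (61/9 + I*sqrt(53)/9)) + ((5 + 5*8)*(-60) + 4) = (221389/9 + I*sqrt(53)/9) + ((5 + 40)*(-60) + 4) = (221389/9 + I*sqrt(53)/9) + (45*(-60) + 4) = (221389/9 + I*sqrt(53)/9) + (-2700 + 4) = (221389/9 + I*sqrt(53)/9) - 2696 = 197125/9 + I*sqrt(53)/9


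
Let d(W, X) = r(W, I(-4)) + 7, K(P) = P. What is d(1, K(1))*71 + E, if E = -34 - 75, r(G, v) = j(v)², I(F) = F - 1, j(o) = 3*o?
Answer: 16363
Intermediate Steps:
I(F) = -1 + F
r(G, v) = 9*v² (r(G, v) = (3*v)² = 9*v²)
d(W, X) = 232 (d(W, X) = 9*(-1 - 4)² + 7 = 9*(-5)² + 7 = 9*25 + 7 = 225 + 7 = 232)
E = -109
d(1, K(1))*71 + E = 232*71 - 109 = 16472 - 109 = 16363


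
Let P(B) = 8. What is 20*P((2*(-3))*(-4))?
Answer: 160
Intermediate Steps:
20*P((2*(-3))*(-4)) = 20*8 = 160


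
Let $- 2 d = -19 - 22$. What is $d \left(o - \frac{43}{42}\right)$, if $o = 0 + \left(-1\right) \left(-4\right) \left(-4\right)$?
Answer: $- \frac{29315}{84} \approx -348.99$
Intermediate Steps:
$d = \frac{41}{2}$ ($d = - \frac{-19 - 22}{2} = \left(- \frac{1}{2}\right) \left(-41\right) = \frac{41}{2} \approx 20.5$)
$o = -16$ ($o = 0 + 4 \left(-4\right) = 0 - 16 = -16$)
$d \left(o - \frac{43}{42}\right) = \frac{41 \left(-16 - \frac{43}{42}\right)}{2} = \frac{41}{2} \left(- \frac{715}{42}\right) = - \frac{29315}{84}$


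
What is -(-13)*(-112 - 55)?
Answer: -2171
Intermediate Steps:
-(-13)*(-112 - 55) = -(-13)*(-167) = -1*2171 = -2171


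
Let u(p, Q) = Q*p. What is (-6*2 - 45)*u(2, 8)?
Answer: -912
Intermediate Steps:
(-6*2 - 45)*u(2, 8) = (-6*2 - 45)*(8*2) = (-12 - 45)*16 = -57*16 = -912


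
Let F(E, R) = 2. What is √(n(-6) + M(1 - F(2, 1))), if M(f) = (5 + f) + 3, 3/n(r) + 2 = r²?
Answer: √8194/34 ≈ 2.6624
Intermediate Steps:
n(r) = 3/(-2 + r²)
M(f) = 8 + f
√(n(-6) + M(1 - F(2, 1))) = √(3/(-2 + (-6)²) + (8 + (1 - 1*2))) = √(3/(-2 + 36) + (8 + (1 - 2))) = √(3/34 + (8 - 1)) = √(3*(1/34) + 7) = √(3/34 + 7) = √(241/34) = √8194/34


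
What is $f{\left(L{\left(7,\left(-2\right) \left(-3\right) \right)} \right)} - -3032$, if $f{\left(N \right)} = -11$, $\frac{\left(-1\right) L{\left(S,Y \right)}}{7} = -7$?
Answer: $3021$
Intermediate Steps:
$L{\left(S,Y \right)} = 49$ ($L{\left(S,Y \right)} = \left(-7\right) \left(-7\right) = 49$)
$f{\left(L{\left(7,\left(-2\right) \left(-3\right) \right)} \right)} - -3032 = -11 - -3032 = -11 + 3032 = 3021$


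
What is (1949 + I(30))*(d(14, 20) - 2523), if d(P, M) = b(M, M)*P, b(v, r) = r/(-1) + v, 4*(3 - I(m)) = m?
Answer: -9811947/2 ≈ -4.9060e+6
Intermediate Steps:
I(m) = 3 - m/4
b(v, r) = v - r (b(v, r) = r*(-1) + v = -r + v = v - r)
d(P, M) = 0 (d(P, M) = (M - M)*P = 0*P = 0)
(1949 + I(30))*(d(14, 20) - 2523) = (1949 + (3 - ¼*30))*(0 - 2523) = (1949 + (3 - 15/2))*(-2523) = (1949 - 9/2)*(-2523) = (3889/2)*(-2523) = -9811947/2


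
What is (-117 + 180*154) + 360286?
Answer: 387889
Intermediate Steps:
(-117 + 180*154) + 360286 = (-117 + 27720) + 360286 = 27603 + 360286 = 387889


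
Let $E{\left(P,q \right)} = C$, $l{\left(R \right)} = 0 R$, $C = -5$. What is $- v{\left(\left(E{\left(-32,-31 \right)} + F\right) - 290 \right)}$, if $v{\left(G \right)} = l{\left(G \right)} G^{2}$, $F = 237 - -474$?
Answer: $0$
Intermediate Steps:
$F = 711$ ($F = 237 + 474 = 711$)
$l{\left(R \right)} = 0$
$E{\left(P,q \right)} = -5$
$v{\left(G \right)} = 0$ ($v{\left(G \right)} = 0 G^{2} = 0$)
$- v{\left(\left(E{\left(-32,-31 \right)} + F\right) - 290 \right)} = \left(-1\right) 0 = 0$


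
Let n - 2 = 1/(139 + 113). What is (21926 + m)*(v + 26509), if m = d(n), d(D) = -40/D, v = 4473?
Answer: 68547984820/101 ≈ 6.7869e+8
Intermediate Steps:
n = 505/252 (n = 2 + 1/(139 + 113) = 2 + 1/252 = 505/252 ≈ 2.0040)
m = -2016/101 (m = -40/505/252 = -40*252/505 = -2016/101 ≈ -19.960)
(21926 + m)*(v + 26509) = (21926 - 2016/101)*(4473 + 26509) = (2212510/101)*30982 = 68547984820/101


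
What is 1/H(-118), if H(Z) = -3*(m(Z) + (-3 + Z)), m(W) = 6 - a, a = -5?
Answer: 1/330 ≈ 0.0030303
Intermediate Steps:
m(W) = 11 (m(W) = 6 - 1*(-5) = 6 + 5 = 11)
H(Z) = -24 - 3*Z (H(Z) = -3*(11 + (-3 + Z)) = -3*(8 + Z) = -24 - 3*Z)
1/H(-118) = 1/(-24 - 3*(-118)) = 1/(-24 + 354) = 1/330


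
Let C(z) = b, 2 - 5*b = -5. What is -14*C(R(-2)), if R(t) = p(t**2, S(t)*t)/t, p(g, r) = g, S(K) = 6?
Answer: -98/5 ≈ -19.600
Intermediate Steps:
R(t) = t (R(t) = t**2/t = t)
b = 7/5 (b = 2/5 - 1/5*(-5) = 2/5 + 1 = 7/5 ≈ 1.4000)
C(z) = 7/5
-14*C(R(-2)) = -14*7/5 = -98/5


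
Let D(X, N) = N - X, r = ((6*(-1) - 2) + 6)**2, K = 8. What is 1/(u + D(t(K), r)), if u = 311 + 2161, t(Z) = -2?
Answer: 1/2478 ≈ 0.00040355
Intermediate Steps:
r = 4 (r = ((-6 - 2) + 6)**2 = (-8 + 6)**2 = (-2)**2 = 4)
u = 2472
1/(u + D(t(K), r)) = 1/(2472 + (4 - 1*(-2))) = 1/(2472 + (4 + 2)) = 1/(2472 + 6) = 1/2478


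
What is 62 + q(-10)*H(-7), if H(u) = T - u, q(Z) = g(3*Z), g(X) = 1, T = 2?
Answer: 71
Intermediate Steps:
q(Z) = 1
H(u) = 2 - u
62 + q(-10)*H(-7) = 62 + 1*(2 - 1*(-7)) = 62 + 1*(2 + 7) = 62 + 1*9 = 62 + 9 = 71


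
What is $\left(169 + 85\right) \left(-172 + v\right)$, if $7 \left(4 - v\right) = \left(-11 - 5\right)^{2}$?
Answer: $- \frac{363728}{7} \approx -51961.0$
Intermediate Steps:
$v = - \frac{228}{7}$ ($v = 4 - \frac{\left(-11 - 5\right)^{2}}{7} = 4 - \frac{\left(-16\right)^{2}}{7} = 4 - \frac{256}{7} = - \frac{228}{7} \approx -32.571$)
$\left(169 + 85\right) \left(-172 + v\right) = \left(169 + 85\right) \left(-172 - \frac{228}{7}\right) = 254 \left(- \frac{1432}{7}\right) = - \frac{363728}{7}$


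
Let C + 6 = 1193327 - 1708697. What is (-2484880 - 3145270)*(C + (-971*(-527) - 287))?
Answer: 22216571900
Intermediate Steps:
C = -515376 (C = -6 + (1193327 - 1708697) = -6 - 515370 = -515376)
(-2484880 - 3145270)*(C + (-971*(-527) - 287)) = (-2484880 - 3145270)*(-515376 + (-971*(-527) - 287)) = -5630150*(-515376 + (511717 - 287)) = -5630150*(-515376 + 511430) = -5630150*(-3946) = 22216571900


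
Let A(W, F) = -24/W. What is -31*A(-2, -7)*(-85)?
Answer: 31620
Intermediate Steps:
A(W, F) = -24/W
-31*A(-2, -7)*(-85) = -(-744)/(-2)*(-85) = -(-744)*(-1)/2*(-85) = -31*12*(-85) = -372*(-85) = 31620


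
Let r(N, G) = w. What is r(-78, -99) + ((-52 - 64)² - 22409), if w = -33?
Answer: -8986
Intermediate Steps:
r(N, G) = -33
r(-78, -99) + ((-52 - 64)² - 22409) = -33 + ((-52 - 64)² - 22409) = -33 + ((-116)² - 22409) = -33 + (13456 - 22409) = -33 - 8953 = -8986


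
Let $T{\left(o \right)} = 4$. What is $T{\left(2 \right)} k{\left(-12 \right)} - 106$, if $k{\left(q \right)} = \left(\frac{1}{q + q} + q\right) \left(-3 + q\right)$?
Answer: $\frac{1233}{2} \approx 616.5$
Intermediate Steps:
$k{\left(q \right)} = \left(-3 + q\right) \left(q + \frac{1}{2 q}\right)$ ($k{\left(q \right)} = \left(\frac{1}{2 q} + q\right) \left(-3 + q\right) = \left(q + \frac{1}{2 q}\right) \left(-3 + q\right) = \left(-3 + q\right) \left(q + \frac{1}{2 q}\right)$)
$T{\left(2 \right)} k{\left(-12 \right)} - 106 = 4 \left(\frac{1}{2} + \left(-12\right)^{2} - -36 - \frac{3}{2 \left(-12\right)}\right) - 106 = 4 \left(\frac{1}{2} + 144 + 36 - - \frac{1}{8}\right) - 106 = 4 \left(\frac{1}{2} + 144 + 36 + \frac{1}{8}\right) - 106 = 4 \cdot \frac{1445}{8} - 106 = \frac{1445}{2} - 106 = \frac{1233}{2}$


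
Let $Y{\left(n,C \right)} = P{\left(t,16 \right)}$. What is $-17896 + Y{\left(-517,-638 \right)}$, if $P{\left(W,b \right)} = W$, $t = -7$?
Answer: $-17903$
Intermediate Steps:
$Y{\left(n,C \right)} = -7$
$-17896 + Y{\left(-517,-638 \right)} = -17896 - 7 = -17903$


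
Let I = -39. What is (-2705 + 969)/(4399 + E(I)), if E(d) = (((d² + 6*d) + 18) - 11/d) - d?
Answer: -16926/55997 ≈ -0.30227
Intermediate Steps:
E(d) = 18 + d² - 11/d + 5*d (E(d) = ((18 + d² + 6*d) - 11/d) - d = (18 + d² - 11/d + 6*d) - d = 18 + d² - 11/d + 5*d)
(-2705 + 969)/(4399 + E(I)) = (-2705 + 969)/(4399 + (18 + (-39)² - 11/(-39) + 5*(-39))) = -1736/(4399 + (18 + 1521 - 11*(-1/39) - 195)) = -1736/(4399 + (18 + 1521 + 11/39 - 195)) = -1736/(4399 + 52427/39) = -1736/223988/39 = -1736*39/223988 = -16926/55997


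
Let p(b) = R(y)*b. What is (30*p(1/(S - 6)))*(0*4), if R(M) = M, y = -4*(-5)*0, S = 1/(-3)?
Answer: 0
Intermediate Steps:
S = -⅓ ≈ -0.33333
y = 0 (y = 20*0 = 0)
p(b) = 0 (p(b) = 0*b = 0)
(30*p(1/(S - 6)))*(0*4) = (30*0)*(0*4) = 0*0 = 0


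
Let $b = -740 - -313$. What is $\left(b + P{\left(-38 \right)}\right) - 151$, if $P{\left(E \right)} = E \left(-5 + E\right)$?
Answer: $1056$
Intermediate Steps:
$b = -427$ ($b = -740 + 313 = -427$)
$\left(b + P{\left(-38 \right)}\right) - 151 = \left(-427 - 38 \left(-5 - 38\right)\right) - 151 = \left(-427 - -1634\right) - 151 = \left(-427 + 1634\right) - 151 = 1207 - 151 = 1056$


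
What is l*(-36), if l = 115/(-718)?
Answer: 2070/359 ≈ 5.7660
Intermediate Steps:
l = -115/718 (l = 115*(-1/718) = -115/718 ≈ -0.16017)
l*(-36) = -115/718*(-36) = 2070/359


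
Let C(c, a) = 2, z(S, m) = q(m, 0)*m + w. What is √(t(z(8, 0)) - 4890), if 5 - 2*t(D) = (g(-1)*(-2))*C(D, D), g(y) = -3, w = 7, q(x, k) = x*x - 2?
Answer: I*√19574/2 ≈ 69.954*I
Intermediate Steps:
q(x, k) = -2 + x² (q(x, k) = x² - 2 = -2 + x²)
z(S, m) = 7 + m*(-2 + m²) (z(S, m) = (-2 + m²)*m + 7 = m*(-2 + m²) + 7 = 7 + m*(-2 + m²))
t(D) = -7/2 (t(D) = 5/2 - (-3*(-2))*2/2 = 5/2 - 3*2 = 5/2 - ½*12 = 5/2 - 6 = -7/2)
√(t(z(8, 0)) - 4890) = √(-7/2 - 4890) = √(-9787/2) = I*√19574/2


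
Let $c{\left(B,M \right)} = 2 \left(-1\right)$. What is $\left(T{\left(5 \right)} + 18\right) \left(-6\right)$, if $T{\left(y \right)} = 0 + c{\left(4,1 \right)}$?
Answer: $-96$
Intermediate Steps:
$c{\left(B,M \right)} = -2$
$T{\left(y \right)} = -2$ ($T{\left(y \right)} = 0 - 2 = -2$)
$\left(T{\left(5 \right)} + 18\right) \left(-6\right) = \left(-2 + 18\right) \left(-6\right) = 16 \left(-6\right) = -96$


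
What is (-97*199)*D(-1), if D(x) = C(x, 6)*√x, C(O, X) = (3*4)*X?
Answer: -1389816*I ≈ -1.3898e+6*I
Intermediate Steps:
C(O, X) = 12*X
D(x) = 72*√x (D(x) = (12*6)*√x = 72*√x)
(-97*199)*D(-1) = (-97*199)*(72*√(-1)) = -1389816*I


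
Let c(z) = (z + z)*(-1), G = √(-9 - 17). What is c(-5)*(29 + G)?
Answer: 290 + 10*I*√26 ≈ 290.0 + 50.99*I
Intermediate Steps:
G = I*√26 (G = √(-26) = I*√26 ≈ 5.099*I)
c(z) = -2*z (c(z) = (2*z)*(-1) = -2*z)
c(-5)*(29 + G) = (-2*(-5))*(29 + I*√26) = 10*(29 + I*√26) = 290 + 10*I*√26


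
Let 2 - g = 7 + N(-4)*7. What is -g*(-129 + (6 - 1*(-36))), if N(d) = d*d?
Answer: -10179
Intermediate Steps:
N(d) = d**2
g = -117 (g = 2 - (7 + (-4)**2*7) = 2 - (7 + 16*7) = 2 - (7 + 112) = 2 - 1*119 = 2 - 119 = -117)
-g*(-129 + (6 - 1*(-36))) = -(-117)*(-129 + (6 - 1*(-36))) = -(-117)*(-129 + (6 + 36)) = -(-117)*(-129 + 42) = -(-117)*(-87) = -1*10179 = -10179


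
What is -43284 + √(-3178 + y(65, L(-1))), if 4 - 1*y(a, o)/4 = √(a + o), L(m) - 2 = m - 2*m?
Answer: -43284 + I*√(3162 + 8*√17) ≈ -43284.0 + 56.524*I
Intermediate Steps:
L(m) = 2 - m (L(m) = 2 + (m - 2*m) = 2 - m)
y(a, o) = 16 - 4*√(a + o)
-43284 + √(-3178 + y(65, L(-1))) = -43284 + √(-3178 + (16 - 4*√(65 + (2 - 1*(-1))))) = -43284 + √(-3178 + (16 - 4*√(65 + (2 + 1)))) = -43284 + √(-3178 + (16 - 4*√(65 + 3))) = -43284 + √(-3178 + (16 - 8*√17)) = -43284 + √(-3162 - 8*√17)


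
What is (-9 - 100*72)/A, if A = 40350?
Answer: -2403/13450 ≈ -0.17866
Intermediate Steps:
(-9 - 100*72)/A = (-9 - 100*72)/40350 = (-9 - 7200)*(1/40350) = -7209*1/40350 = -2403/13450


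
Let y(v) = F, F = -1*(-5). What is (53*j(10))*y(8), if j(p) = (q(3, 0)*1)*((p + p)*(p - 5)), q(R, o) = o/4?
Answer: 0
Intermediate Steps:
F = 5
y(v) = 5
q(R, o) = o/4 (q(R, o) = o*(¼) = o/4)
j(p) = 0 (j(p) = (((¼)*0)*1)*((p + p)*(p - 5)) = (0*1)*((2*p)*(-5 + p)) = 0*(2*p*(-5 + p)) = 0)
(53*j(10))*y(8) = (53*0)*5 = 0*5 = 0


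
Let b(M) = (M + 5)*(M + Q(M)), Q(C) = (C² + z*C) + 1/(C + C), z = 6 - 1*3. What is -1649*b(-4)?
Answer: 1649/8 ≈ 206.13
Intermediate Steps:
z = 3 (z = 6 - 3 = 3)
Q(C) = C² + 1/(2*C) + 3*C (Q(C) = (C² + 3*C) + 1/(C + C) = (C² + 3*C) + 1/(2*C) = C² + 1/(2*C) + 3*C)
b(M) = (5 + M)*(M² + 1/(2*M) + 4*M) (b(M) = (M + 5)*(M + (M² + 1/(2*M) + 3*M)) = (5 + M)*(M² + 1/(2*M) + 4*M))
-1649*b(-4) = -1649*(½ + (-4)³ + 9*(-4)² + 20*(-4) + (5/2)/(-4)) = -1649*(½ - 64 + 9*16 - 80 + (5/2)*(-¼)) = -1649*(½ - 64 + 144 - 80 - 5/8) = -1649*(-⅛) = 1649/8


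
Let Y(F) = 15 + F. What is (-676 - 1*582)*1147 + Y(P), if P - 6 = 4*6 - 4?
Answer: -1442885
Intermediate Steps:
P = 26 (P = 6 + (4*6 - 4) = 6 + (24 - 4) = 6 + 20 = 26)
(-676 - 1*582)*1147 + Y(P) = (-676 - 1*582)*1147 + (15 + 26) = (-676 - 582)*1147 + 41 = -1258*1147 + 41 = -1442926 + 41 = -1442885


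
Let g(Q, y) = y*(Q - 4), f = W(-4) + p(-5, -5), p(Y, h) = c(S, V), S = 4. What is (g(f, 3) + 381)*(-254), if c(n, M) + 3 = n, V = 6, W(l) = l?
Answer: -91440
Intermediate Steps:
c(n, M) = -3 + n
p(Y, h) = 1 (p(Y, h) = -3 + 4 = 1)
f = -3 (f = -4 + 1 = -3)
g(Q, y) = y*(-4 + Q)
(g(f, 3) + 381)*(-254) = (3*(-4 - 3) + 381)*(-254) = (3*(-7) + 381)*(-254) = (-21 + 381)*(-254) = 360*(-254) = -91440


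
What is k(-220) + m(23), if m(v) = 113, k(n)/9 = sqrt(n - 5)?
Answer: 113 + 135*I ≈ 113.0 + 135.0*I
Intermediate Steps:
k(n) = 9*sqrt(-5 + n) (k(n) = 9*sqrt(n - 5) = 9*sqrt(-5 + n))
k(-220) + m(23) = 9*sqrt(-5 - 220) + 113 = 9*sqrt(-225) + 113 = 9*(15*I) + 113 = 135*I + 113 = 113 + 135*I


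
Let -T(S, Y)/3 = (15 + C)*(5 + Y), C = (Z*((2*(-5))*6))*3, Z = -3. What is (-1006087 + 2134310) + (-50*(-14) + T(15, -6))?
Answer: 1130588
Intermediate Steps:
C = 540 (C = -3*2*(-5)*6*3 = -(-30)*6*3 = -3*(-60)*3 = 180*3 = 540)
T(S, Y) = -8325 - 1665*Y (T(S, Y) = -3*(15 + 540)*(5 + Y) = -1665*(5 + Y) = -3*(2775 + 555*Y) = -8325 - 1665*Y)
(-1006087 + 2134310) + (-50*(-14) + T(15, -6)) = (-1006087 + 2134310) + (-50*(-14) + (-8325 - 1665*(-6))) = 1128223 + (700 + (-8325 + 9990)) = 1128223 + (700 + 1665) = 1128223 + 2365 = 1130588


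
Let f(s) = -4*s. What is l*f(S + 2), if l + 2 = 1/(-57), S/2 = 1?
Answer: 1840/57 ≈ 32.281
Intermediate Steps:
S = 2 (S = 2*1 = 2)
l = -115/57 (l = -2 + 1/(-57) = -2 - 1/57 = -115/57 ≈ -2.0175)
l*f(S + 2) = -(-460)*(2 + 2)/57 = -(-460)*4/57 = -115/57*(-16) = 1840/57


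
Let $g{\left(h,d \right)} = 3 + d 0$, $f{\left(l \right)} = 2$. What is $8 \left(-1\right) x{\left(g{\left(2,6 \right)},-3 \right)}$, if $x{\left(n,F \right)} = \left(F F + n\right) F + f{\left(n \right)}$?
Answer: $272$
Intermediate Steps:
$g{\left(h,d \right)} = 3$ ($g{\left(h,d \right)} = 3 + 0 = 3$)
$x{\left(n,F \right)} = 2 + F \left(n + F^{2}\right)$ ($x{\left(n,F \right)} = \left(F F + n\right) F + 2 = \left(F^{2} + n\right) F + 2 = \left(n + F^{2}\right) F + 2 = F \left(n + F^{2}\right) + 2 = 2 + F \left(n + F^{2}\right)$)
$8 \left(-1\right) x{\left(g{\left(2,6 \right)},-3 \right)} = 8 \left(-1\right) \left(2 + \left(-3\right)^{3} - 9\right) = - 8 \left(2 - 27 - 9\right) = \left(-8\right) \left(-34\right) = 272$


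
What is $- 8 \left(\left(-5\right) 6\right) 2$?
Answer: $480$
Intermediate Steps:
$- 8 \left(\left(-5\right) 6\right) 2 = \left(-8\right) \left(-30\right) 2 = 240 \cdot 2 = 480$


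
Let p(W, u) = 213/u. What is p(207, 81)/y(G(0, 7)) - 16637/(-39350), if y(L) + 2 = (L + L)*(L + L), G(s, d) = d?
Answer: 22484614/51528825 ≈ 0.43635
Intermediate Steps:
y(L) = -2 + 4*L² (y(L) = -2 + (L + L)*(L + L) = -2 + (2*L)*(2*L) = -2 + 4*L²)
p(207, 81)/y(G(0, 7)) - 16637/(-39350) = (213/81)/(-2 + 4*7²) - 16637/(-39350) = (213*(1/81))/(-2 + 4*49) - 16637*(-1/39350) = 71/(27*(-2 + 196)) + 16637/39350 = (71/27)/194 + 16637/39350 = (71/27)*(1/194) + 16637/39350 = 71/5238 + 16637/39350 = 22484614/51528825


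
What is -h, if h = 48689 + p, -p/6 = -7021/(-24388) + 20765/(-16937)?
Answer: -1436698695353/29504254 ≈ -48695.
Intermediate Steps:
p = 166072347/29504254 (p = -6*(-7021/(-24388) + 20765/(-16937)) = -6*(-7021*(-1/24388) + 20765*(-1/16937)) = -6*(1003/3484 - 20765/16937) = -6*(-55357449/59008508) = 166072347/29504254 ≈ 5.6288)
h = 1436698695353/29504254 (h = 48689 + 166072347/29504254 = 1436698695353/29504254 ≈ 48695.)
-h = -1*1436698695353/29504254 = -1436698695353/29504254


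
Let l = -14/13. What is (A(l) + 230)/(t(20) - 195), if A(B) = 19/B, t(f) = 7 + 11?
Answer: -991/826 ≈ -1.1998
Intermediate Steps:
l = -14/13 (l = -14*1/13 = -14/13 ≈ -1.0769)
t(f) = 18
(A(l) + 230)/(t(20) - 195) = (19/(-14/13) + 230)/(18 - 195) = (19*(-13/14) + 230)/(-177) = (-247/14 + 230)*(-1/177) = (2973/14)*(-1/177) = -991/826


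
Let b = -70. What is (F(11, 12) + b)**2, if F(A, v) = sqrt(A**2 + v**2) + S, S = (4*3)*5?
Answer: (10 - sqrt(265))**2 ≈ 39.424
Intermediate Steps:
S = 60 (S = 12*5 = 60)
F(A, v) = 60 + sqrt(A**2 + v**2) (F(A, v) = sqrt(A**2 + v**2) + 60 = 60 + sqrt(A**2 + v**2))
(F(11, 12) + b)**2 = ((60 + sqrt(11**2 + 12**2)) - 70)**2 = ((60 + sqrt(121 + 144)) - 70)**2 = ((60 + sqrt(265)) - 70)**2 = (-10 + sqrt(265))**2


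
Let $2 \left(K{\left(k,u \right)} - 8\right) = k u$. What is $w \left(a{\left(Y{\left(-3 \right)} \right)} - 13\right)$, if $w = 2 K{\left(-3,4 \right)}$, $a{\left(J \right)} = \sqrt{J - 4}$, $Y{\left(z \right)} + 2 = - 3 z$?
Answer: $-52 + 4 \sqrt{3} \approx -45.072$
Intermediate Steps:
$Y{\left(z \right)} = -2 - 3 z$
$a{\left(J \right)} = \sqrt{-4 + J}$
$K{\left(k,u \right)} = 8 + \frac{k u}{2}$
$w = 4$ ($w = 2 \left(8 + \frac{1}{2} \left(-3\right) 4\right) = 2 \left(8 - 6\right) = 2 \cdot 2 = 4$)
$w \left(a{\left(Y{\left(-3 \right)} \right)} - 13\right) = 4 \left(\sqrt{-4 - -7} - 13\right) = 4 \left(\sqrt{-4 + \left(-2 + 9\right)} - 13\right) = 4 \left(\sqrt{-4 + 7} - 13\right) = 4 \left(\sqrt{3} - 13\right) = 4 \left(-13 + \sqrt{3}\right) = -52 + 4 \sqrt{3}$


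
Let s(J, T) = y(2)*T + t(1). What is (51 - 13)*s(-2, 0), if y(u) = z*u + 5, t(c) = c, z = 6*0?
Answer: 38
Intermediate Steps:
z = 0
y(u) = 5 (y(u) = 0*u + 5 = 0 + 5 = 5)
s(J, T) = 1 + 5*T (s(J, T) = 5*T + 1 = 1 + 5*T)
(51 - 13)*s(-2, 0) = (51 - 13)*(1 + 5*0) = 38*(1 + 0) = 38*1 = 38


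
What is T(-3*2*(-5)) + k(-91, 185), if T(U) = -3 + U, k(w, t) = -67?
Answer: -40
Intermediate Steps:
T(-3*2*(-5)) + k(-91, 185) = (-3 - 3*2*(-5)) - 67 = (-3 - 6*(-5)) - 67 = (-3 + 30) - 67 = 27 - 67 = -40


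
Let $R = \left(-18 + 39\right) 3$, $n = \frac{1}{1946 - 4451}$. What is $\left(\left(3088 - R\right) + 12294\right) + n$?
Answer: $\frac{38374094}{2505} \approx 15319.0$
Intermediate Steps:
$n = - \frac{1}{2505}$ ($n = \frac{1}{-2505} = - \frac{1}{2505} \approx -0.0003992$)
$R = 63$ ($R = 21 \cdot 3 = 63$)
$\left(\left(3088 - R\right) + 12294\right) + n = \left(\left(3088 - 63\right) + 12294\right) - \frac{1}{2505} = \left(3025 + 12294\right) - \frac{1}{2505} = 15319 - \frac{1}{2505} = \frac{38374094}{2505}$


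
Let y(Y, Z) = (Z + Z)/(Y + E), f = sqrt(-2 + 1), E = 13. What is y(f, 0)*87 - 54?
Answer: -54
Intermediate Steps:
f = I (f = sqrt(-1) = I ≈ 1.0*I)
y(Y, Z) = 2*Z/(13 + Y) (y(Y, Z) = (Z + Z)/(Y + 13) = (2*Z)/(13 + Y) = 2*Z/(13 + Y))
y(f, 0)*87 - 54 = (2*0/(13 + I))*87 - 54 = (2*0*((13 - I)/170))*87 - 54 = 0*87 - 54 = 0 - 54 = -54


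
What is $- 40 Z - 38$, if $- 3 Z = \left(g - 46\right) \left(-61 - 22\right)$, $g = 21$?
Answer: $\frac{82886}{3} \approx 27629.0$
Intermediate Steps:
$Z = - \frac{2075}{3}$ ($Z = - \frac{\left(21 - 46\right) \left(-61 - 22\right)}{3} = - \frac{\left(-25\right) \left(-83\right)}{3} = \left(- \frac{1}{3}\right) 2075 = - \frac{2075}{3} \approx -691.67$)
$- 40 Z - 38 = \left(-40\right) \left(- \frac{2075}{3}\right) - 38 = \frac{83000}{3} - 38 = \frac{82886}{3}$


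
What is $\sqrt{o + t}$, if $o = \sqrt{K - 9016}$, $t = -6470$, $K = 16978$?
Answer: $\sqrt{-6470 + \sqrt{7962}} \approx 79.88 i$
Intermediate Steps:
$o = \sqrt{7962}$ ($o = \sqrt{16978 - 9016} = \sqrt{7962} \approx 89.23$)
$\sqrt{o + t} = \sqrt{\sqrt{7962} - 6470} = \sqrt{-6470 + \sqrt{7962}}$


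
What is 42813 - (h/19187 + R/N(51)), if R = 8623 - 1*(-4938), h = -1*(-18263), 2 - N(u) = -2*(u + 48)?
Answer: 23432394099/548200 ≈ 42744.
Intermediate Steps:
N(u) = 98 + 2*u (N(u) = 2 - (-2)*(u + 48) = 2 - (-2)*(48 + u) = 2 - (-96 - 2*u) = 2 + (96 + 2*u) = 98 + 2*u)
h = 18263
R = 13561 (R = 8623 + 4938 = 13561)
42813 - (h/19187 + R/N(51)) = 42813 - (18263/19187 + 13561/(98 + 2*51)) = 42813 - (18263*(1/19187) + 13561/(98 + 102)) = 42813 - (2609/2741 + 13561/200) = 42813 - 1*37692501/548200 = 42813 - 37692501/548200 = 23432394099/548200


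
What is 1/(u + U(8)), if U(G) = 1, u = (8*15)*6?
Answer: 1/721 ≈ 0.0013870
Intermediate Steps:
u = 720 (u = 120*6 = 720)
1/(u + U(8)) = 1/(720 + 1) = 1/721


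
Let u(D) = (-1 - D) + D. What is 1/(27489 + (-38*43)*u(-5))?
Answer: 1/29123 ≈ 3.4337e-5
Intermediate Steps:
u(D) = -1
1/(27489 + (-38*43)*u(-5)) = 1/(27489 - 38*43*(-1)) = 1/(27489 - 1634*(-1)) = 1/(27489 + 1634) = 1/29123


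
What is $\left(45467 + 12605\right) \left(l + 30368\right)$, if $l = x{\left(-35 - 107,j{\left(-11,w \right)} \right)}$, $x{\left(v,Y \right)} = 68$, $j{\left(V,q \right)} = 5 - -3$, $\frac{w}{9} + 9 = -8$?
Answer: $1767479392$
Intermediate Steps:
$w = -153$ ($w = -81 + 9 \left(-8\right) = -81 - 72 = -153$)
$j{\left(V,q \right)} = 8$ ($j{\left(V,q \right)} = 5 + 3 = 8$)
$l = 68$
$\left(45467 + 12605\right) \left(l + 30368\right) = \left(45467 + 12605\right) \left(68 + 30368\right) = 58072 \cdot 30436 = 1767479392$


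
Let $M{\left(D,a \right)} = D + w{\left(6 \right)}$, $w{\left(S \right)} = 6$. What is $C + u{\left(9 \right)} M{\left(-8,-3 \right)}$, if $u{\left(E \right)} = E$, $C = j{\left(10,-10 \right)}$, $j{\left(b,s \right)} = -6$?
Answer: $-24$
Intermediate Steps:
$C = -6$
$M{\left(D,a \right)} = 6 + D$ ($M{\left(D,a \right)} = D + 6 = 6 + D$)
$C + u{\left(9 \right)} M{\left(-8,-3 \right)} = -6 + 9 \left(6 - 8\right) = -6 + 9 \left(-2\right) = -6 - 18 = -24$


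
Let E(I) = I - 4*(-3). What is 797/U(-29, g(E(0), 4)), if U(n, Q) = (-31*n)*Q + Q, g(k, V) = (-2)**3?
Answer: -797/7200 ≈ -0.11069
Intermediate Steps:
E(I) = 12 + I (E(I) = I + 12 = 12 + I)
g(k, V) = -8
U(n, Q) = Q - 31*Q*n (U(n, Q) = -31*Q*n + Q = Q - 31*Q*n)
797/U(-29, g(E(0), 4)) = 797/((-8*(1 - 31*(-29)))) = 797/((-8*(1 + 899))) = 797/((-8*900)) = 797/(-7200) = 797*(-1/7200) = -797/7200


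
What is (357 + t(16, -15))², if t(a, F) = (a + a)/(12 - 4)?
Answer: 130321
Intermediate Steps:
t(a, F) = a/4 (t(a, F) = (2*a)/8 = (2*a)*(⅛) = a/4)
(357 + t(16, -15))² = (357 + (¼)*16)² = (357 + 4)² = 361² = 130321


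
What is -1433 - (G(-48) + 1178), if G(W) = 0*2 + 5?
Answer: -2616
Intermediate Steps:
G(W) = 5 (G(W) = 0 + 5 = 5)
-1433 - (G(-48) + 1178) = -1433 - (5 + 1178) = -1433 - 1*1183 = -1433 - 1183 = -2616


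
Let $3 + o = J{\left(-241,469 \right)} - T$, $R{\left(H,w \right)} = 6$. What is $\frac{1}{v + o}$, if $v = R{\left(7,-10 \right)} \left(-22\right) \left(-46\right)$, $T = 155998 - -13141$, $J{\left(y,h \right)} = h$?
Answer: $- \frac{1}{162601} \approx -6.15 \cdot 10^{-6}$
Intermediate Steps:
$T = 169139$ ($T = 155998 + 13141 = 169139$)
$o = -168673$ ($o = -3 + \left(469 - 169139\right) = -3 - 168670 = -168673$)
$v = 6072$ ($v = 6 \left(-22\right) \left(-46\right) = \left(-132\right) \left(-46\right) = 6072$)
$\frac{1}{v + o} = \frac{1}{6072 - 168673} = \frac{1}{-162601} = - \frac{1}{162601}$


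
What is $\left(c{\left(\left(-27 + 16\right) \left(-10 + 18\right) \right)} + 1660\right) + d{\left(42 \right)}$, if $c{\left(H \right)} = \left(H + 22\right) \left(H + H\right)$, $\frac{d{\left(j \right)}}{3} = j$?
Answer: $13402$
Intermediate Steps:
$d{\left(j \right)} = 3 j$
$c{\left(H \right)} = 2 H \left(22 + H\right)$ ($c{\left(H \right)} = \left(22 + H\right) 2 H = 2 H \left(22 + H\right)$)
$\left(c{\left(\left(-27 + 16\right) \left(-10 + 18\right) \right)} + 1660\right) + d{\left(42 \right)} = \left(2 \left(-27 + 16\right) \left(-10 + 18\right) \left(22 + \left(-27 + 16\right) \left(-10 + 18\right)\right) + 1660\right) + 3 \cdot 42 = \left(2 \left(\left(-11\right) 8\right) \left(22 - 88\right) + 1660\right) + 126 = \left(2 \left(-88\right) \left(22 - 88\right) + 1660\right) + 126 = \left(2 \left(-88\right) \left(-66\right) + 1660\right) + 126 = \left(11616 + 1660\right) + 126 = 13276 + 126 = 13402$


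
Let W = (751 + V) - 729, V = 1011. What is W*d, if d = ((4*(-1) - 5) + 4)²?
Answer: 25825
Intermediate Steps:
d = 25 (d = ((-4 - 5) + 4)² = (-9 + 4)² = (-5)² = 25)
W = 1033 (W = (751 + 1011) - 729 = 1762 - 729 = 1033)
W*d = 1033*25 = 25825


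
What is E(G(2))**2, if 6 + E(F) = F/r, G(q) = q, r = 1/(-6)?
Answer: 324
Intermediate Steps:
r = -1/6 ≈ -0.16667
E(F) = -6 - 6*F (E(F) = -6 + F/(-1/6) = -6 + F*(-6) = -6 - 6*F)
E(G(2))**2 = (-6 - 6*2)**2 = (-6 - 12)**2 = (-18)**2 = 324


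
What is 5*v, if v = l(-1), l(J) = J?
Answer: -5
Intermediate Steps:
v = -1
5*v = 5*(-1) = -5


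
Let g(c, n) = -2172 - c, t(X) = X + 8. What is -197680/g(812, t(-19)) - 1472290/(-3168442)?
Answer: 39420682995/590914433 ≈ 66.711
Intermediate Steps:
t(X) = 8 + X
-197680/g(812, t(-19)) - 1472290/(-3168442) = -197680/(-2172 - 1*812) - 1472290/(-3168442) = -197680/(-2172 - 812) - 1472290*(-1/3168442) = -197680/(-2984) + 736145/1584221 = -197680*(-1/2984) + 736145/1584221 = 24710/373 + 736145/1584221 = 39420682995/590914433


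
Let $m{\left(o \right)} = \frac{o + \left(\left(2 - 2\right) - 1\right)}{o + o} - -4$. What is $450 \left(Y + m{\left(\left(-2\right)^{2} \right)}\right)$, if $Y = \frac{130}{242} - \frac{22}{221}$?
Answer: $\frac{231650775}{106964} \approx 2165.7$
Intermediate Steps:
$m{\left(o \right)} = 4 + \frac{-1 + o}{2 o}$ ($m{\left(o \right)} = \frac{o + \left(0 - 1\right)}{2 o} + 4 = \left(o - 1\right) \frac{1}{2 o} + 4 = \left(-1 + o\right) \frac{1}{2 o} + 4 = \frac{-1 + o}{2 o} + 4 = 4 + \frac{-1 + o}{2 o}$)
$Y = \frac{11703}{26741}$ ($Y = 130 \cdot \frac{1}{242} - \frac{22}{221} = \frac{65}{121} - \frac{22}{221} = \frac{11703}{26741} \approx 0.43764$)
$450 \left(Y + m{\left(\left(-2\right)^{2} \right)}\right) = 450 \left(\frac{11703}{26741} + \frac{-1 + 9 \left(-2\right)^{2}}{2 \left(-2\right)^{2}}\right) = 450 \left(\frac{11703}{26741} + \frac{-1 + 9 \cdot 4}{2 \cdot 4}\right) = 450 \left(\frac{11703}{26741} + \frac{1}{2} \cdot \frac{1}{4} \left(-1 + 36\right)\right) = 450 \left(\frac{11703}{26741} + \frac{1}{2} \cdot \frac{1}{4} \cdot 35\right) = 450 \left(\frac{11703}{26741} + \frac{35}{8}\right) = 450 \cdot \frac{1029559}{213928} = \frac{231650775}{106964}$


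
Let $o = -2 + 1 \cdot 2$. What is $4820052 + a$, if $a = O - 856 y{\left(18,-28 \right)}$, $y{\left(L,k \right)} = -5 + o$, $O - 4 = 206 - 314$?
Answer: $4824228$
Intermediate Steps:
$o = 0$ ($o = -2 + 2 = 0$)
$O = -104$ ($O = 4 + \left(206 - 314\right) = 4 - 108 = -104$)
$y{\left(L,k \right)} = -5$ ($y{\left(L,k \right)} = -5 + 0 = -5$)
$a = 4176$ ($a = -104 - -4280 = -104 + 4280 = 4176$)
$4820052 + a = 4820052 + 4176 = 4824228$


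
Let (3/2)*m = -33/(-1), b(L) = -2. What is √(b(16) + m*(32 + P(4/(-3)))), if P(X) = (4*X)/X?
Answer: √790 ≈ 28.107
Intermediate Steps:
m = 22 (m = 2*(-33/(-1))/3 = 2*(-33*(-1))/3 = (⅔)*33 = 22)
P(X) = 4
√(b(16) + m*(32 + P(4/(-3)))) = √(-2 + 22*(32 + 4)) = √(-2 + 22*36) = √(-2 + 792) = √790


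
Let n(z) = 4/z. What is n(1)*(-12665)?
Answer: -50660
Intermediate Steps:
n(1)*(-12665) = (4/1)*(-12665) = (4*1)*(-12665) = 4*(-12665) = -50660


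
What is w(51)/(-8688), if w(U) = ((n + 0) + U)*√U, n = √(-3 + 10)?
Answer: √51*(-51 - √7)/8688 ≈ -0.044096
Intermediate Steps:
n = √7 ≈ 2.6458
w(U) = √U*(U + √7) (w(U) = ((√7 + 0) + U)*√U = (√7 + U)*√U = (U + √7)*√U = √U*(U + √7))
w(51)/(-8688) = (√51*(51 + √7))/(-8688) = (√51*(51 + √7))*(-1/8688) = -√51*(51 + √7)/8688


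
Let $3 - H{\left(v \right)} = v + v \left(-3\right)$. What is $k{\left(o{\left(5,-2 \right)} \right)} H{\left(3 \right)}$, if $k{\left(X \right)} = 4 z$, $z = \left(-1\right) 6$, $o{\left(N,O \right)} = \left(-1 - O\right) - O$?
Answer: $-216$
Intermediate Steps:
$o{\left(N,O \right)} = -1 - 2 O$
$z = -6$
$k{\left(X \right)} = -24$ ($k{\left(X \right)} = 4 \left(-6\right) = -24$)
$H{\left(v \right)} = 3 + 2 v$ ($H{\left(v \right)} = 3 - \left(v + v \left(-3\right)\right) = 3 - \left(v - 3 v\right) = 3 - - 2 v = 3 + 2 v$)
$k{\left(o{\left(5,-2 \right)} \right)} H{\left(3 \right)} = - 24 \left(3 + 2 \cdot 3\right) = - 24 \left(3 + 6\right) = \left(-24\right) 9 = -216$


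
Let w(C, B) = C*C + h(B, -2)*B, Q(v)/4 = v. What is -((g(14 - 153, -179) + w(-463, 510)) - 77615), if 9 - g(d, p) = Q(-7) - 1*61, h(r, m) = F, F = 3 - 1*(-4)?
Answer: -140422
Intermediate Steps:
Q(v) = 4*v
F = 7 (F = 3 + 4 = 7)
h(r, m) = 7
g(d, p) = 98 (g(d, p) = 9 - (4*(-7) - 1*61) = 9 - (-28 - 61) = 9 - 1*(-89) = 9 + 89 = 98)
w(C, B) = C**2 + 7*B (w(C, B) = C*C + 7*B = C**2 + 7*B)
-((g(14 - 153, -179) + w(-463, 510)) - 77615) = -((98 + ((-463)**2 + 7*510)) - 77615) = -((98 + (214369 + 3570)) - 77615) = -((98 + 217939) - 77615) = -(218037 - 77615) = -1*140422 = -140422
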